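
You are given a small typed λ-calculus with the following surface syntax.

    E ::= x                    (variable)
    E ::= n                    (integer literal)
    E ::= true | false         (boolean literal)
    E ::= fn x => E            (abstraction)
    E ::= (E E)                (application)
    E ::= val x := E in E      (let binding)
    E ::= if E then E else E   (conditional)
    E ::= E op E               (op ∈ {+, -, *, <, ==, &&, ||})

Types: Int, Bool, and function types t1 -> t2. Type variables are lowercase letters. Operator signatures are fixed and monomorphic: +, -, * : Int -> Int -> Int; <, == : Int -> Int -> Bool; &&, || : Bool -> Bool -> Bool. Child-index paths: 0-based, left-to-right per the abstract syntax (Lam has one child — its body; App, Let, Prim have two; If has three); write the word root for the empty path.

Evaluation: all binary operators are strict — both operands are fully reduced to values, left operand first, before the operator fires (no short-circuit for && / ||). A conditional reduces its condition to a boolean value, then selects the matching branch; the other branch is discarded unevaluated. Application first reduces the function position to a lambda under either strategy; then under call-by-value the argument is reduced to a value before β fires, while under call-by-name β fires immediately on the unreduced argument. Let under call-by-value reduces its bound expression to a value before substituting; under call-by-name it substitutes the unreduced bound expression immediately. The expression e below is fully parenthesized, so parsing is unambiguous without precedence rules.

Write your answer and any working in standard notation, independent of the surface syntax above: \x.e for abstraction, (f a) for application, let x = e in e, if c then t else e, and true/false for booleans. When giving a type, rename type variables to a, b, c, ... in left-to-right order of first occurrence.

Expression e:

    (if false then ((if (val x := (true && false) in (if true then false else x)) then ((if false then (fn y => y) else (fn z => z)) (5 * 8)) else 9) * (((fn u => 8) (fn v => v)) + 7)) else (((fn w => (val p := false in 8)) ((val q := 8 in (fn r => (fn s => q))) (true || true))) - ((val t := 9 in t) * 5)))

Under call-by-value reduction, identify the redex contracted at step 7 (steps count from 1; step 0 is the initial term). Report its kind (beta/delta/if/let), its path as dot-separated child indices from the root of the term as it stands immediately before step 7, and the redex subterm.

Answer: let at 1.0 : (let t = 9 in t)

Trace:
step 0: (if false then ((if (let x = (true && false) in (if true then false else x)) then ((if false then (\y.y) else (\z.z)) (5 * 8)) else 9) * (((\u.8) (\v.v)) + 7)) else (((\w.(let p = false in 8)) ((let q = 8 in (\r.(\s.q))) (true || true))) - ((let t = 9 in t) * 5)))
step 1: [if@root] (((\w.(let p = false in 8)) ((let q = 8 in (\r.(\s.q))) (true || true))) - ((let t = 9 in t) * 5))
step 2: [let@0.1.0] (((\w.(let p = false in 8)) ((\r.(\s.8)) (true || true))) - ((let t = 9 in t) * 5))
step 3: [delta@0.1.1] (((\w.(let p = false in 8)) ((\r.(\s.8)) true)) - ((let t = 9 in t) * 5))
step 4: [beta@0.1] (((\w.(let p = false in 8)) (\s.8)) - ((let t = 9 in t) * 5))
step 5: [beta@0] ((let p = false in 8) - ((let t = 9 in t) * 5))
step 6: [let@0] (8 - ((let t = 9 in t) * 5))
step 7: [let@1.0] (8 - (9 * 5))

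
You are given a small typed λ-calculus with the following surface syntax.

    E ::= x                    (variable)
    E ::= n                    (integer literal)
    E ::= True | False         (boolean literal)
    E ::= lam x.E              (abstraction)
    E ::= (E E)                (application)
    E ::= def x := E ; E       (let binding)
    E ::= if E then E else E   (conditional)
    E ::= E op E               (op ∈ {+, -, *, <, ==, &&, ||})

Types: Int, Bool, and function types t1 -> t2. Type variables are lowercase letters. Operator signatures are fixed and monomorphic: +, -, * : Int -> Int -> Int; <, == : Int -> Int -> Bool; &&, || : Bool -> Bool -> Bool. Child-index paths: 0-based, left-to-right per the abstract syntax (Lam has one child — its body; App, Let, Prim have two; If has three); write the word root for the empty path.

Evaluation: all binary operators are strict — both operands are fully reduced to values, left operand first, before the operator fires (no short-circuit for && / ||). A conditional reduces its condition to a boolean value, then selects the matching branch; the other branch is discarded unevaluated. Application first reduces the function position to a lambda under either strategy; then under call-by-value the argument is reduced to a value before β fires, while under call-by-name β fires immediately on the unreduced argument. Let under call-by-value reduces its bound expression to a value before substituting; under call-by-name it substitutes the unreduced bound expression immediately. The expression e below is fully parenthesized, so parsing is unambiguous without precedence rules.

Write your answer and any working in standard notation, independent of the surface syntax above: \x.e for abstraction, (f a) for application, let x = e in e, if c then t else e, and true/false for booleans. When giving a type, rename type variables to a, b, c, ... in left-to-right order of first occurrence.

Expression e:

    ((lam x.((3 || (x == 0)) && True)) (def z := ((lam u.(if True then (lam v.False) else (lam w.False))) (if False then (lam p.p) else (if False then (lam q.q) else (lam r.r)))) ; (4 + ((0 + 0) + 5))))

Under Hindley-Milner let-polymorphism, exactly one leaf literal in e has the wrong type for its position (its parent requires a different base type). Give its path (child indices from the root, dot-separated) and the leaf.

Trace:
  unify Int ~ Bool
  FAIL: mismatch Int ~ Bool

Answer: 0.0.0.0 : 3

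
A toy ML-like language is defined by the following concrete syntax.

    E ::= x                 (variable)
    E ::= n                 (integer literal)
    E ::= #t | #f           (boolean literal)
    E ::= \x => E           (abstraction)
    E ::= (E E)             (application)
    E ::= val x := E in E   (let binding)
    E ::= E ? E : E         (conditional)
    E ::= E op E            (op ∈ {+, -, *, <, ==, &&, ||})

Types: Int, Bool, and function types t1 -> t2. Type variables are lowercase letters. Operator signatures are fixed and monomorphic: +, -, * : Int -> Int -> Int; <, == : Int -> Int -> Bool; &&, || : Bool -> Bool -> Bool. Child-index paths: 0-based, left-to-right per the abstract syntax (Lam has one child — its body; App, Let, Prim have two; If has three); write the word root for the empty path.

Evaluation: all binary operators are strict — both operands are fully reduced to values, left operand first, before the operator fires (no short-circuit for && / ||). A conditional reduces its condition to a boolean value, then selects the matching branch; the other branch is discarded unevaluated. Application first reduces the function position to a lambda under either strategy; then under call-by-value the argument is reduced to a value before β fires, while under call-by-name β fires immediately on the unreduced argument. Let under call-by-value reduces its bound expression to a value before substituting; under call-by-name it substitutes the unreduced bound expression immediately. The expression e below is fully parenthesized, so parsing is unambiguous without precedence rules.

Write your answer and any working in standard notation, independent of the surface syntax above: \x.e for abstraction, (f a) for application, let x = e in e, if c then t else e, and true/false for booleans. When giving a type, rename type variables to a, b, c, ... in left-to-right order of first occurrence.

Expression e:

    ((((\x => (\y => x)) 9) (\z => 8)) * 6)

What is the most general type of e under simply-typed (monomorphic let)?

Working:
x : a
\y._ : b -> a
\x._ : a -> b -> a
  unify a -> b -> a ~ Int -> c
  unify a ~ Int
  unify b -> Int ~ c
_ _ : b -> Int
\z._ : d -> Int
  unify b -> Int ~ (d -> Int) -> e
  unify b ~ d -> Int
  unify Int ~ e
_ _ : Int
  unify Int ~ Int
  unify Int ~ Int

Answer: Int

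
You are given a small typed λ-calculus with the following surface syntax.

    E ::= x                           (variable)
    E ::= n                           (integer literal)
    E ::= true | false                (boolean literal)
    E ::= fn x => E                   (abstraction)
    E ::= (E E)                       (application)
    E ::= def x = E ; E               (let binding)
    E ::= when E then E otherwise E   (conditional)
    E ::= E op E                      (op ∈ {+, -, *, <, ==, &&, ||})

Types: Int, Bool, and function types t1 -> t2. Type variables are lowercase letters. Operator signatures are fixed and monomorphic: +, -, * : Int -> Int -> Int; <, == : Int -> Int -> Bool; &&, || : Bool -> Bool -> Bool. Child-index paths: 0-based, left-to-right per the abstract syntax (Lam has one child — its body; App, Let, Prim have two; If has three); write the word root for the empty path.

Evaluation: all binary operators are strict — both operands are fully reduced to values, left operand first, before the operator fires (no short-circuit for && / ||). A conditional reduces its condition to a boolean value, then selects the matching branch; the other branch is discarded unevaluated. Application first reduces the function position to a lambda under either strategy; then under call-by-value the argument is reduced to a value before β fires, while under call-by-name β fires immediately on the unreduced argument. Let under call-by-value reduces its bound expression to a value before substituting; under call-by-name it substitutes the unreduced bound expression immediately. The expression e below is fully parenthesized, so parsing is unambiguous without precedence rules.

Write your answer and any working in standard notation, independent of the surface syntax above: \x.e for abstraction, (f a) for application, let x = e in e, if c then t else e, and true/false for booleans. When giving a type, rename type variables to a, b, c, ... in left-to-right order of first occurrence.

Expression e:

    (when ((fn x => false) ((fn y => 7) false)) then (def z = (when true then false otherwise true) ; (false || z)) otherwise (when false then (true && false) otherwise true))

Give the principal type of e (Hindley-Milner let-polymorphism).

Trace:
\x._ : a -> Bool
\y._ : b -> Int
  unify b -> Int ~ Bool -> c
  unify b ~ Bool
  unify Int ~ c
_ _ : Int
  unify a -> Bool ~ Int -> d
  unify a ~ Int
  unify Bool ~ d
_ _ : Bool
  unify Bool ~ Bool
  unify Bool ~ Bool
  unify Bool ~ Bool
let z : Bool
  unify Bool ~ Bool
z : Bool
  unify Bool ~ Bool
  unify Bool ~ Bool
  unify Bool ~ Bool
  unify Bool ~ Bool
  unify Bool ~ Bool
  unify Bool ~ Bool

Answer: Bool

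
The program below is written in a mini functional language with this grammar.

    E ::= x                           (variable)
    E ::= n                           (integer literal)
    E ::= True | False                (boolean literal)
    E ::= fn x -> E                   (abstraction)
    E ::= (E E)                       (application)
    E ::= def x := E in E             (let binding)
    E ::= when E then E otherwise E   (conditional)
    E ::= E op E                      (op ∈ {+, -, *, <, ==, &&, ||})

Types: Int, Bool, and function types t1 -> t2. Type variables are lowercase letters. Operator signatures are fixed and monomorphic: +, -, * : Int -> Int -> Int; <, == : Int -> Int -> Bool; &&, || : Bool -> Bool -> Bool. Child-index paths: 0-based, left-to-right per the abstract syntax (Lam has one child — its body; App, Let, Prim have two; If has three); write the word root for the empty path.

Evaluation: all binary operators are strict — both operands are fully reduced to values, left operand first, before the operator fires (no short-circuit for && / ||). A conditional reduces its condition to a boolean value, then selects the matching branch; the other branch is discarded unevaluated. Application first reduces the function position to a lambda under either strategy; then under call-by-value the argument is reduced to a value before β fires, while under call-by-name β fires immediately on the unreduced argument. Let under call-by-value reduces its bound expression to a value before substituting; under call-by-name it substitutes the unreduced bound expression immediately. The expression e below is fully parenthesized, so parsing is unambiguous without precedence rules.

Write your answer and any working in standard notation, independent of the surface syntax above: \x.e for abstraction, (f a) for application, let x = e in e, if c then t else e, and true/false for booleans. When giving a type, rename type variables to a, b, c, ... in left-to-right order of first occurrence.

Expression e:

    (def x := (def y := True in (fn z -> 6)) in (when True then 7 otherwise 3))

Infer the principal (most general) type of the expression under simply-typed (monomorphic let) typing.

Derivation:
let y : Bool
\z._ : a -> Int
let x : a -> Int
  unify Bool ~ Bool
  unify Int ~ Int

Answer: Int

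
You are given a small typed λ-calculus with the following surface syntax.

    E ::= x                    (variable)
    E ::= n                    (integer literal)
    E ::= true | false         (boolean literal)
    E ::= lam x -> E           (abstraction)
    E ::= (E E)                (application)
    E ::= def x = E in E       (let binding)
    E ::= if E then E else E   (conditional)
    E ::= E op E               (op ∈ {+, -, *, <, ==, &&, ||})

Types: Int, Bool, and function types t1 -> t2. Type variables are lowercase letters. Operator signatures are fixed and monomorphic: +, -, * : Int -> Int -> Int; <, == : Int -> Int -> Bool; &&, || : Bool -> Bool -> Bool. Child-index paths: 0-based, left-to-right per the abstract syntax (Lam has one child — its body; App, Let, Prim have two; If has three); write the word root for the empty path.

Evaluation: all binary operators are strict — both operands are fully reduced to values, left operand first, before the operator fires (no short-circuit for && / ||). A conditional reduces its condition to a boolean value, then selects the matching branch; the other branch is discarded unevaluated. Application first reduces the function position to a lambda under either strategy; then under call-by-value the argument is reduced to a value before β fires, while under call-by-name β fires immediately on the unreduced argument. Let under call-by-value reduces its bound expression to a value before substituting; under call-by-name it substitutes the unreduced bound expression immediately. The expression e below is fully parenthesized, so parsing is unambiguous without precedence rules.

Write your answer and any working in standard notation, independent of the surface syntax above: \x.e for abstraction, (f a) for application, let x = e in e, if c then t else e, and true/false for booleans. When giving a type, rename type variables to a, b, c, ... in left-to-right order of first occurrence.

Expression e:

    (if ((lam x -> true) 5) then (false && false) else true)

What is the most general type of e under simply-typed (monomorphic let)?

Answer: Bool

Derivation:
\x._ : a -> Bool
  unify a -> Bool ~ Int -> b
  unify a ~ Int
  unify Bool ~ b
_ _ : Bool
  unify Bool ~ Bool
  unify Bool ~ Bool
  unify Bool ~ Bool
  unify Bool ~ Bool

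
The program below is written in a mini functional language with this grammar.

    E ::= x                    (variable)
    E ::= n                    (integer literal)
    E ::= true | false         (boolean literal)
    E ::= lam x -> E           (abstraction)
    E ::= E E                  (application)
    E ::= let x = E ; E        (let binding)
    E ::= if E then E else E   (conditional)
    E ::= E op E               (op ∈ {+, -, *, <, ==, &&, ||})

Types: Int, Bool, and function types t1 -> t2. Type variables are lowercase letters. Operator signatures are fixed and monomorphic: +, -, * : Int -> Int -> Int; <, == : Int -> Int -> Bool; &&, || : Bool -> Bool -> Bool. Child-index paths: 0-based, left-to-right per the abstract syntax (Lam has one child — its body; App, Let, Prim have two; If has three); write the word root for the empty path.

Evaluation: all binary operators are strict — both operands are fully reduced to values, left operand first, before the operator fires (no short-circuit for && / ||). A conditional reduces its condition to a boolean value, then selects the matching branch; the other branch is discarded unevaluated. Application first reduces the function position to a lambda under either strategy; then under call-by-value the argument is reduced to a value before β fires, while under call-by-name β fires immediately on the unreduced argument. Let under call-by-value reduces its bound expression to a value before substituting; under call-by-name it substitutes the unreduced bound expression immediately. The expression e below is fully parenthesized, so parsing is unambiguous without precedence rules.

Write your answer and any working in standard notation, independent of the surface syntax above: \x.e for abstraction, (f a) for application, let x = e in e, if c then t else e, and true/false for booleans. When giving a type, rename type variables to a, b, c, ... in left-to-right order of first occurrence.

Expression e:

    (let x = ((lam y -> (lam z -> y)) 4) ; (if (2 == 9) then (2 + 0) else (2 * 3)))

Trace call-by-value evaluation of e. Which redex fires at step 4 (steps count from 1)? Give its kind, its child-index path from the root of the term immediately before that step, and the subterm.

Working:
step 0: (let x = ((\y.(\z.y)) 4) in (if (2 == 9) then (2 + 0) else (2 * 3)))
step 1: [beta@0] (let x = (\z.4) in (if (2 == 9) then (2 + 0) else (2 * 3)))
step 2: [let@root] (if (2 == 9) then (2 + 0) else (2 * 3))
step 3: [delta@0] (if false then (2 + 0) else (2 * 3))
step 4: [if@root] (2 * 3)

Answer: if at root : (if false then (2 + 0) else (2 * 3))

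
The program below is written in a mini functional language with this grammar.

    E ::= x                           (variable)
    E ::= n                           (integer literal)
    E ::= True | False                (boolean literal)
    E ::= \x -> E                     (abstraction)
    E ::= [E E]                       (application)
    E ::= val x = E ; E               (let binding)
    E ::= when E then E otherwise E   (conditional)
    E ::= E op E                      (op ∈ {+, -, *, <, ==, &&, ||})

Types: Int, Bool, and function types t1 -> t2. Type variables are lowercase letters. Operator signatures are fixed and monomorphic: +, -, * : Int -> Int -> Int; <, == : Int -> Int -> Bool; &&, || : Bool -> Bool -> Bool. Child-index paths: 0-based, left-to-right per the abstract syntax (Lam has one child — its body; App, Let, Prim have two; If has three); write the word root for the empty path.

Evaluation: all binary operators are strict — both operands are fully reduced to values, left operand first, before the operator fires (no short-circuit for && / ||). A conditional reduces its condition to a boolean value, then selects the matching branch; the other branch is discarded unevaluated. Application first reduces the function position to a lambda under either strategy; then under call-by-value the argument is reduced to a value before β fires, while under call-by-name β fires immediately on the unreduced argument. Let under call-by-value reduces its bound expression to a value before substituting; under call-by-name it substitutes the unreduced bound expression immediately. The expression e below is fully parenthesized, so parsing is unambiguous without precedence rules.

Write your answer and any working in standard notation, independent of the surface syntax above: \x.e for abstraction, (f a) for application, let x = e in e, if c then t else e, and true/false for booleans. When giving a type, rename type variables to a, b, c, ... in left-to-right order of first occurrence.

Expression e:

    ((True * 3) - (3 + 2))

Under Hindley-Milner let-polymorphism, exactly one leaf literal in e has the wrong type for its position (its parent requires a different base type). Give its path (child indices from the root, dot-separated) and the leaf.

Trace:
  unify Bool ~ Int
  FAIL: mismatch Bool ~ Int

Answer: 0.0 : true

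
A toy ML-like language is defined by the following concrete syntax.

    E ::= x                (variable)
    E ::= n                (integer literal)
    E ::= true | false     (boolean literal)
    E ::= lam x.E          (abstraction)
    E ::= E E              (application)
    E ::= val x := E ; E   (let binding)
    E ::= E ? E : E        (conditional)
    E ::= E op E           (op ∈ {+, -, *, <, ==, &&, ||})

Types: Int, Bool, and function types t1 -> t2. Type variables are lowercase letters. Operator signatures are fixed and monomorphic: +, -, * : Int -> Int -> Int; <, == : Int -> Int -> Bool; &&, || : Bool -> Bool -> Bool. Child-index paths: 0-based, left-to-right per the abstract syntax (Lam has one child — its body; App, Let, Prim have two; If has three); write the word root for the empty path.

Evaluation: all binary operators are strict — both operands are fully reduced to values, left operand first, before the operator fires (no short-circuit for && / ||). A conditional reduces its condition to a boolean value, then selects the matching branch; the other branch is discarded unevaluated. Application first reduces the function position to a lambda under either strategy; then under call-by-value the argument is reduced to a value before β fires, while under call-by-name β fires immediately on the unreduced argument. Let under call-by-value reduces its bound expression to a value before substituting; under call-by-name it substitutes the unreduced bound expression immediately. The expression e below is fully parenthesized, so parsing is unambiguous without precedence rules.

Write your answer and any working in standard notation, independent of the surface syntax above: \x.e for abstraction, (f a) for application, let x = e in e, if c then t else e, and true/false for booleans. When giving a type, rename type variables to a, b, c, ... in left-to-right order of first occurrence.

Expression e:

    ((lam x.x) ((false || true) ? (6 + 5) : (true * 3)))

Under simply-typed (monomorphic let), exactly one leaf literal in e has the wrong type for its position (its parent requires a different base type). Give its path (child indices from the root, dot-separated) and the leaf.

Working:
x : a
\x._ : a -> a
  unify Bool ~ Bool
  unify Bool ~ Bool
  unify Bool ~ Bool
  unify Int ~ Int
  unify Int ~ Int
  unify Bool ~ Int
  FAIL: mismatch Bool ~ Int

Answer: 1.2.0 : true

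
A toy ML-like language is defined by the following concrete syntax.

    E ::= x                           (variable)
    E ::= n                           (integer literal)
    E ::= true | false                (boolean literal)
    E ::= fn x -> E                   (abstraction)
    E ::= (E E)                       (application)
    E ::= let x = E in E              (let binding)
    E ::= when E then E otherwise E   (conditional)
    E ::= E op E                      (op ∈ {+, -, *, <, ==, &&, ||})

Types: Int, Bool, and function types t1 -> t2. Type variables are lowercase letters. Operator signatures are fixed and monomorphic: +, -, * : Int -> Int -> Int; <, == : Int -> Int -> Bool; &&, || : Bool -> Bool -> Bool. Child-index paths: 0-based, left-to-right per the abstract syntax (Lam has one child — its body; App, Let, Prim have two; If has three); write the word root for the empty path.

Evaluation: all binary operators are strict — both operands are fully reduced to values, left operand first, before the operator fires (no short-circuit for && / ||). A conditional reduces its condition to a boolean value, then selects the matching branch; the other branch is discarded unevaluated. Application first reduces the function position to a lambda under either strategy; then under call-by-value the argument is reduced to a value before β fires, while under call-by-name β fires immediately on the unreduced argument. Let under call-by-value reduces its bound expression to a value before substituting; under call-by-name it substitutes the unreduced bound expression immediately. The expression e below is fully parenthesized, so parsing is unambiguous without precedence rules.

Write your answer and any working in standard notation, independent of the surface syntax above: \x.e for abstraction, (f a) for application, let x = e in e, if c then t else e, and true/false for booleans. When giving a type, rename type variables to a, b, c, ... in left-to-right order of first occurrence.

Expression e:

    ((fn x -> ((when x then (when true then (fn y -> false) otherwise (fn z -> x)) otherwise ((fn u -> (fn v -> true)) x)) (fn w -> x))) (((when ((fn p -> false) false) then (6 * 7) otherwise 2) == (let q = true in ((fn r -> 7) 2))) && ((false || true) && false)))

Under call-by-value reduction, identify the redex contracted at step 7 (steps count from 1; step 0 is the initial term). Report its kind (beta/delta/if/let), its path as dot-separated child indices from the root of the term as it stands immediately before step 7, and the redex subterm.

Answer: delta at 1.1 : (true && false)

Working:
step 0: ((\x.((if x then (if true then (\y.false) else (\z.x)) else ((\u.(\v.true)) x)) (\w.x))) (((if ((\p.false) false) then (6 * 7) else 2) == (let q = true in ((\r.7) 2))) && ((false || true) && false)))
step 1: [beta@1.0.0.0] ((\x.((if x then (if true then (\y.false) else (\z.x)) else ((\u.(\v.true)) x)) (\w.x))) (((if false then (6 * 7) else 2) == (let q = true in ((\r.7) 2))) && ((false || true) && false)))
step 2: [if@1.0.0] ((\x.((if x then (if true then (\y.false) else (\z.x)) else ((\u.(\v.true)) x)) (\w.x))) ((2 == (let q = true in ((\r.7) 2))) && ((false || true) && false)))
step 3: [let@1.0.1] ((\x.((if x then (if true then (\y.false) else (\z.x)) else ((\u.(\v.true)) x)) (\w.x))) ((2 == ((\r.7) 2)) && ((false || true) && false)))
step 4: [beta@1.0.1] ((\x.((if x then (if true then (\y.false) else (\z.x)) else ((\u.(\v.true)) x)) (\w.x))) ((2 == 7) && ((false || true) && false)))
step 5: [delta@1.0] ((\x.((if x then (if true then (\y.false) else (\z.x)) else ((\u.(\v.true)) x)) (\w.x))) (false && ((false || true) && false)))
step 6: [delta@1.1.0] ((\x.((if x then (if true then (\y.false) else (\z.x)) else ((\u.(\v.true)) x)) (\w.x))) (false && (true && false)))
step 7: [delta@1.1] ((\x.((if x then (if true then (\y.false) else (\z.x)) else ((\u.(\v.true)) x)) (\w.x))) (false && false))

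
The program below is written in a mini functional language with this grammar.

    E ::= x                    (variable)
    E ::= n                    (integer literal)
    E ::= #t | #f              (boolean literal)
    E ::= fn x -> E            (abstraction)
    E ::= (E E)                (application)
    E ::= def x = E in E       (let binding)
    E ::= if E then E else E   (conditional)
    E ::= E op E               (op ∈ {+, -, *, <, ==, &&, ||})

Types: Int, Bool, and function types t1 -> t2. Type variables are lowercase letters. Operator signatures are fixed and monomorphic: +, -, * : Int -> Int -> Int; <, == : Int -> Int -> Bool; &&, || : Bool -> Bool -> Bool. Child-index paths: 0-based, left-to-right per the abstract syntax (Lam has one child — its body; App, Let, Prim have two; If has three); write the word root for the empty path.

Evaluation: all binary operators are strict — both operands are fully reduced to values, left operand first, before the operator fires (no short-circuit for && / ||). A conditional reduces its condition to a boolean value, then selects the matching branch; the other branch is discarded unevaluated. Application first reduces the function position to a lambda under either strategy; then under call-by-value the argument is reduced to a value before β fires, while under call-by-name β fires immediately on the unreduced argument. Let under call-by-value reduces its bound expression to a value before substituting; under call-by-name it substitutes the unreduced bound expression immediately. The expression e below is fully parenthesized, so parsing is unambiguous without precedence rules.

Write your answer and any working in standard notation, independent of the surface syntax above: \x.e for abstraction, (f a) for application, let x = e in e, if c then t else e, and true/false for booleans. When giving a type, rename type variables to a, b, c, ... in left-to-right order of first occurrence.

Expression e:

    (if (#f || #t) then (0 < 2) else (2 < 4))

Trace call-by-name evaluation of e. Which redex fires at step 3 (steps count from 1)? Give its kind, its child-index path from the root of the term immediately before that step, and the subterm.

Working:
step 0: (if (false || true) then (0 < 2) else (2 < 4))
step 1: [delta@0] (if true then (0 < 2) else (2 < 4))
step 2: [if@root] (0 < 2)
step 3: [delta@root] true

Answer: delta at root : (0 < 2)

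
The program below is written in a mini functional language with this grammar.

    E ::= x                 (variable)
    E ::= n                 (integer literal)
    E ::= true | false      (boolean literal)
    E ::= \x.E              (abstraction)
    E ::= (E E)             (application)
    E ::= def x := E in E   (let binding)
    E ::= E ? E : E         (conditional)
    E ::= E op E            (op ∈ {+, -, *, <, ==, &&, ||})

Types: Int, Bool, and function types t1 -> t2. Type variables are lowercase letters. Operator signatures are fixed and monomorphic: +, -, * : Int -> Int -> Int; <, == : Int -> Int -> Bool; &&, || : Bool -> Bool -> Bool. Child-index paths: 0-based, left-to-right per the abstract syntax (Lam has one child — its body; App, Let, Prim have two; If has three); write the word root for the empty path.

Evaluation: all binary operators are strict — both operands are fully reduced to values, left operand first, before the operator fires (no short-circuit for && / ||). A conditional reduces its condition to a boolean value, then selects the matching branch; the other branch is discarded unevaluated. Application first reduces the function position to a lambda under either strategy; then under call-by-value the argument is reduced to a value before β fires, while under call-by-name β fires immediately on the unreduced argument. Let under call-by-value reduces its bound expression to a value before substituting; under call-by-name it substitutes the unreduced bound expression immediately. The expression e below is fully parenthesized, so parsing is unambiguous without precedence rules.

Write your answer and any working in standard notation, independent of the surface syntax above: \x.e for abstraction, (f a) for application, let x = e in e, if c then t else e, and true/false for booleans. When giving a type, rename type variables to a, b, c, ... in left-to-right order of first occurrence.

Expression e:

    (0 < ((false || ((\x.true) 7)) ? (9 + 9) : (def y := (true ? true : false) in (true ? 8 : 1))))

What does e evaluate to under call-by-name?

Answer: true

Derivation:
step 0: (0 < (if (false || ((\x.true) 7)) then (9 + 9) else (let y = (if true then true else false) in (if true then 8 else 1))))
step 1: [beta@1.0.1] (0 < (if (false || true) then (9 + 9) else (let y = (if true then true else false) in (if true then 8 else 1))))
step 2: [delta@1.0] (0 < (if true then (9 + 9) else (let y = (if true then true else false) in (if true then 8 else 1))))
step 3: [if@1] (0 < (9 + 9))
step 4: [delta@1] (0 < 18)
step 5: [delta@root] true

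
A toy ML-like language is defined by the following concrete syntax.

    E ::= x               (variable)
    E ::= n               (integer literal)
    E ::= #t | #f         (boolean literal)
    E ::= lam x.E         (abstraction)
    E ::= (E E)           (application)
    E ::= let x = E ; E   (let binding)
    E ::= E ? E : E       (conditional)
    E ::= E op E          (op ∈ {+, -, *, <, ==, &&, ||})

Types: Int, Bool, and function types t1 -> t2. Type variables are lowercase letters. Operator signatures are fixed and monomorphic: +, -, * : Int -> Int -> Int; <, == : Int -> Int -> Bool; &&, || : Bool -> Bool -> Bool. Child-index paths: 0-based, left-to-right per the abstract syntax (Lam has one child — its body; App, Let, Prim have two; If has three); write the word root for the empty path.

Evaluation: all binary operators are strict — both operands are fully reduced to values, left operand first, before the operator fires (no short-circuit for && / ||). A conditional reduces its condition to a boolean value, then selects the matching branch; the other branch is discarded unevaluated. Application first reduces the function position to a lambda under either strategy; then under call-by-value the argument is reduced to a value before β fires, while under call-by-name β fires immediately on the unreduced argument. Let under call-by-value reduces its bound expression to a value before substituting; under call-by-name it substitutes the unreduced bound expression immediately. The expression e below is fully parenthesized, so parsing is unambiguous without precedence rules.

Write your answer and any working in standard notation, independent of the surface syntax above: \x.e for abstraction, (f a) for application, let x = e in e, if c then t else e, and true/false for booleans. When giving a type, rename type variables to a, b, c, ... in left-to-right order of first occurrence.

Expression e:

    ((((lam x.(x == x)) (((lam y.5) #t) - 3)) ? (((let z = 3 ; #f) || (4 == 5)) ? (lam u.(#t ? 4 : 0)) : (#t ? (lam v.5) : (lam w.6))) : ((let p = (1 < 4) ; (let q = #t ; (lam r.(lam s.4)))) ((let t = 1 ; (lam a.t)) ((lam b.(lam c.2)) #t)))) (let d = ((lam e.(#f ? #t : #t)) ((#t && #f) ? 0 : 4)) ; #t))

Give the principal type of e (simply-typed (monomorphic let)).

Answer: Int

Derivation:
x : a
  unify a ~ Int
x : Int
  unify Int ~ Int
\x._ : Int -> Bool
\y._ : b -> Int
  unify b -> Int ~ Bool -> c
  unify b ~ Bool
  unify Int ~ c
_ _ : Int
  unify Int ~ Int
  unify Int ~ Int
  unify Int -> Bool ~ Int -> d
  unify Int ~ Int
  unify Bool ~ d
_ _ : Bool
  unify Bool ~ Bool
let z : Int
  unify Bool ~ Bool
  unify Int ~ Int
  unify Int ~ Int
  unify Bool ~ Bool
  unify Bool ~ Bool
  unify Bool ~ Bool
  unify Int ~ Int
\u._ : e -> Int
  unify Bool ~ Bool
\v._ : f -> Int
\w._ : g -> Int
  unify f -> Int ~ g -> Int
  unify f ~ g
  unify Int ~ Int
  unify e -> Int ~ g -> Int
  unify e ~ g
  unify Int ~ Int
  unify Int ~ Int
  unify Int ~ Int
let p : Bool
let q : Bool
\s._ : i -> Int
\r._ : h -> i -> Int
let t : Int
t : Int
\a._ : j -> Int
\c._ : l -> Int
\b._ : k -> l -> Int
  unify k -> l -> Int ~ Bool -> m
  unify k ~ Bool
  unify l -> Int ~ m
_ _ : l -> Int
  unify j -> Int ~ (l -> Int) -> n
  unify j ~ l -> Int
  unify Int ~ n
_ _ : Int
  unify h -> i -> Int ~ Int -> o
  unify h ~ Int
  unify i -> Int ~ o
_ _ : i -> Int
  unify g -> Int ~ i -> Int
  unify g ~ i
  unify Int ~ Int
  unify Bool ~ Bool
  unify Bool ~ Bool
\e._ : p -> Bool
  unify Bool ~ Bool
  unify Bool ~ Bool
  unify Bool ~ Bool
  unify Int ~ Int
  unify p -> Bool ~ Int -> q
  unify p ~ Int
  unify Bool ~ q
_ _ : Bool
let d : Bool
  unify i -> Int ~ Bool -> r
  unify i ~ Bool
  unify Int ~ r
_ _ : Int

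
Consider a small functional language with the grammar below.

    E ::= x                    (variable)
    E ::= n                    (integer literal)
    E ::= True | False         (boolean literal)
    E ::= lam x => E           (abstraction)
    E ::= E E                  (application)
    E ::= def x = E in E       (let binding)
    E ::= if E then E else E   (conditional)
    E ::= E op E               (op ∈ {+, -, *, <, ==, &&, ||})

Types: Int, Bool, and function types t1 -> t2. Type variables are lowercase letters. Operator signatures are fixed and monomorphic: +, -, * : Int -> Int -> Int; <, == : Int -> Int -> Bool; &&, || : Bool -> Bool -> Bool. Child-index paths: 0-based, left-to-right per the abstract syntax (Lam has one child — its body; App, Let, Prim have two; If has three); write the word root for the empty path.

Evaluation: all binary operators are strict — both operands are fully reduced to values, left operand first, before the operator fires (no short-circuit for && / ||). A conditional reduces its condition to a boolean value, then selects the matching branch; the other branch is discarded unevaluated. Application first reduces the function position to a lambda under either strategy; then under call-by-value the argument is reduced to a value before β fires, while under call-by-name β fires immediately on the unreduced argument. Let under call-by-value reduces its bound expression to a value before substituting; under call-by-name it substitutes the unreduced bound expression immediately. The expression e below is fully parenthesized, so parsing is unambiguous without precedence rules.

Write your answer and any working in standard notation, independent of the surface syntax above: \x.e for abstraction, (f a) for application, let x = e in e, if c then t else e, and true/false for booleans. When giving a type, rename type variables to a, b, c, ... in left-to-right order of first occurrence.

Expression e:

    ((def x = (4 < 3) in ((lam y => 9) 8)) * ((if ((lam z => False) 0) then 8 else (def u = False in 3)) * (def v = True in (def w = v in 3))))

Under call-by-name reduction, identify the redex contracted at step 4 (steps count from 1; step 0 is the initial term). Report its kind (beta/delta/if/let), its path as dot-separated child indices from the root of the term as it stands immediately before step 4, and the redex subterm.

Answer: if at 1.0 : (if false then 8 else (let u = false in 3))

Trace:
step 0: ((let x = (4 < 3) in ((\y.9) 8)) * ((if ((\z.false) 0) then 8 else (let u = false in 3)) * (let v = true in (let w = v in 3))))
step 1: [let@0] (((\y.9) 8) * ((if ((\z.false) 0) then 8 else (let u = false in 3)) * (let v = true in (let w = v in 3))))
step 2: [beta@0] (9 * ((if ((\z.false) 0) then 8 else (let u = false in 3)) * (let v = true in (let w = v in 3))))
step 3: [beta@1.0.0] (9 * ((if false then 8 else (let u = false in 3)) * (let v = true in (let w = v in 3))))
step 4: [if@1.0] (9 * ((let u = false in 3) * (let v = true in (let w = v in 3))))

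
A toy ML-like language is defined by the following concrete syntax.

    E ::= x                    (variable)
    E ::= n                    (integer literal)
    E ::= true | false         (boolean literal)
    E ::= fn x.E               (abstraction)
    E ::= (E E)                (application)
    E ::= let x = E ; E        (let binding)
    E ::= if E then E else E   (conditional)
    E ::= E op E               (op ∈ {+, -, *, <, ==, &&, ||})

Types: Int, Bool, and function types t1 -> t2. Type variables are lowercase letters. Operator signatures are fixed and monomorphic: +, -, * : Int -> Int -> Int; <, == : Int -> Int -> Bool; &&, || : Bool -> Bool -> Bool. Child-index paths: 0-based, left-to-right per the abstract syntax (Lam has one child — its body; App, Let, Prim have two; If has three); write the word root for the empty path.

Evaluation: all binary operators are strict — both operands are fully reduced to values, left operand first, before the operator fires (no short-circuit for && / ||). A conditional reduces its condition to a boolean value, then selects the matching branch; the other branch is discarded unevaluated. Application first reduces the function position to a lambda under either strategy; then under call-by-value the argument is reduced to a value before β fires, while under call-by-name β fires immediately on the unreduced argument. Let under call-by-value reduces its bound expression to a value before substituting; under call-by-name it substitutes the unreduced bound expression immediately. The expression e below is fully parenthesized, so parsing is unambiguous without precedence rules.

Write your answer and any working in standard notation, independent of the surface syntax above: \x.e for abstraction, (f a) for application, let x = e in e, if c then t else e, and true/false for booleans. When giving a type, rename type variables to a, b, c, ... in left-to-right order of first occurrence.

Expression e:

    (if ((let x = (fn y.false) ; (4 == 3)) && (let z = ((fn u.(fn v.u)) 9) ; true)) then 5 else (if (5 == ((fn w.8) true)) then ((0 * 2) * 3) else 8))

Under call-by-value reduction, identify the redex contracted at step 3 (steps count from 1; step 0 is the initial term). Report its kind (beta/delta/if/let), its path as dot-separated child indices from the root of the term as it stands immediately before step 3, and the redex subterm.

Working:
step 0: (if ((let x = (\y.false) in (4 == 3)) && (let z = ((\u.(\v.u)) 9) in true)) then 5 else (if (5 == ((\w.8) true)) then ((0 * 2) * 3) else 8))
step 1: [let@0.0] (if ((4 == 3) && (let z = ((\u.(\v.u)) 9) in true)) then 5 else (if (5 == ((\w.8) true)) then ((0 * 2) * 3) else 8))
step 2: [delta@0.0] (if (false && (let z = ((\u.(\v.u)) 9) in true)) then 5 else (if (5 == ((\w.8) true)) then ((0 * 2) * 3) else 8))
step 3: [beta@0.1.0] (if (false && (let z = (\v.9) in true)) then 5 else (if (5 == ((\w.8) true)) then ((0 * 2) * 3) else 8))

Answer: beta at 0.1.0 : ((\u.(\v.u)) 9)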